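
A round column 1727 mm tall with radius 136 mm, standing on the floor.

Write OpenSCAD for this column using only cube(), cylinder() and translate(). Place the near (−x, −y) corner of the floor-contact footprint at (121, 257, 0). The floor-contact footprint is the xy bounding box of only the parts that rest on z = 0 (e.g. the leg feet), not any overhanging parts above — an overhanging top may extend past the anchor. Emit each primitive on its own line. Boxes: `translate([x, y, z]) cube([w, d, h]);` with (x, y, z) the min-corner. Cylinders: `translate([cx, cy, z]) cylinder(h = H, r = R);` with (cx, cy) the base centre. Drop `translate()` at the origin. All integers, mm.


translate([257, 393, 0]) cylinder(h = 1727, r = 136);


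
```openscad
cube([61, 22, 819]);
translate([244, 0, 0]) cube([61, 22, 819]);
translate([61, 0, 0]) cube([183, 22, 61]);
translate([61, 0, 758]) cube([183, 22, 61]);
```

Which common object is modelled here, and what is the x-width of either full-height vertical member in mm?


A picture frame. The border width is 61 mm.

Four thin pieces enclosing a rectangular opening — a picture frame. The two full-height stiles are 819 mm tall; the top rail sits at z = 758 and is 61 mm tall, so the border above the opening is 819 − 758 = 61 mm, matching the stile x-width.


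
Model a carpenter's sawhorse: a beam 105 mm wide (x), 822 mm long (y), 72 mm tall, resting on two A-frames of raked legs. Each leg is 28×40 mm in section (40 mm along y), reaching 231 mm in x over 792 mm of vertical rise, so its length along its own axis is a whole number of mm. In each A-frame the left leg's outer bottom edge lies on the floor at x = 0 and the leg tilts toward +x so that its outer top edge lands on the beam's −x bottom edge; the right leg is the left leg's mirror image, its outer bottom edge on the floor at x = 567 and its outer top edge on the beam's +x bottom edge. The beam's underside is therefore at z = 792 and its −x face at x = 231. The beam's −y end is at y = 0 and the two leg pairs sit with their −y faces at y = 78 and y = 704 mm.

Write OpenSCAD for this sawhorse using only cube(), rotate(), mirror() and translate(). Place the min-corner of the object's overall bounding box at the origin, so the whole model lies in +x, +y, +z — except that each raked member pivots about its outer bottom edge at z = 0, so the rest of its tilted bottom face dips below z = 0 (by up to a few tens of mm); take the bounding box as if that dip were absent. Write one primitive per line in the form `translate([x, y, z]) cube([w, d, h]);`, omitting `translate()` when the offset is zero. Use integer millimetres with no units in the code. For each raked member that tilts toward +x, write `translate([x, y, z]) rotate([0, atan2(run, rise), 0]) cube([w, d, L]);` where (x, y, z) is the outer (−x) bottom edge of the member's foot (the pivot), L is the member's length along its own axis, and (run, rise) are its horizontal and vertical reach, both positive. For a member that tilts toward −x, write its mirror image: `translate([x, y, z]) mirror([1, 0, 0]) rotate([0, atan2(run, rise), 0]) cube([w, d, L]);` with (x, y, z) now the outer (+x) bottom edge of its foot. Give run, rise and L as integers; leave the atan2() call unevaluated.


translate([231, 0, 792]) cube([105, 822, 72]);
translate([0, 78, 0]) rotate([0, atan2(231, 792), 0]) cube([28, 40, 825]);
translate([567, 78, 0]) mirror([1, 0, 0]) rotate([0, atan2(231, 792), 0]) cube([28, 40, 825]);
translate([0, 704, 0]) rotate([0, atan2(231, 792), 0]) cube([28, 40, 825]);
translate([567, 704, 0]) mirror([1, 0, 0]) rotate([0, atan2(231, 792), 0]) cube([28, 40, 825]);


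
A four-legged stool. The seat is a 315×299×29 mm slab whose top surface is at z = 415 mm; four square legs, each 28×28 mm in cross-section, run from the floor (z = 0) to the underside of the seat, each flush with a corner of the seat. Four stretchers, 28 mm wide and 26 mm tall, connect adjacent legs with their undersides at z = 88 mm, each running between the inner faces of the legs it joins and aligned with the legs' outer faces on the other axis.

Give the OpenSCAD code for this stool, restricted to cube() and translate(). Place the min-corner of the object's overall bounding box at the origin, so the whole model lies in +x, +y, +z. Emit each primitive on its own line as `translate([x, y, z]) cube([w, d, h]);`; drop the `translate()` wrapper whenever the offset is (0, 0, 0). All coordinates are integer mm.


translate([0, 0, 386]) cube([315, 299, 29]);
cube([28, 28, 386]);
translate([287, 0, 0]) cube([28, 28, 386]);
translate([0, 271, 0]) cube([28, 28, 386]);
translate([287, 271, 0]) cube([28, 28, 386]);
translate([28, 0, 88]) cube([259, 28, 26]);
translate([28, 271, 88]) cube([259, 28, 26]);
translate([0, 28, 88]) cube([28, 243, 26]);
translate([287, 28, 88]) cube([28, 243, 26]);


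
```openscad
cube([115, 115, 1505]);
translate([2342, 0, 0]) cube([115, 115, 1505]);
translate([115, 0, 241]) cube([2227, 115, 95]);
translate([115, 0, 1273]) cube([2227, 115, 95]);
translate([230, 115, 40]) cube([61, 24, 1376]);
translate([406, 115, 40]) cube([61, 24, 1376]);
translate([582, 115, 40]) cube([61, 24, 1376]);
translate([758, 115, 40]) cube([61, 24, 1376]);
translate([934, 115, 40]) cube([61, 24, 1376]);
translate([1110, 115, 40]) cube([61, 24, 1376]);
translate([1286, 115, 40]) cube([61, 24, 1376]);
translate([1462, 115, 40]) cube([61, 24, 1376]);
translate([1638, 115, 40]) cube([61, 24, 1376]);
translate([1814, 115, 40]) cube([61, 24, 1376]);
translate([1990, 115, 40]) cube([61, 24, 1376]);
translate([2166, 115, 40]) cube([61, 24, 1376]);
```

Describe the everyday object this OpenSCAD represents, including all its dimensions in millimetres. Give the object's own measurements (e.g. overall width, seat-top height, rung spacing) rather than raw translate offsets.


A fence section. Two 115×115 mm posts, 1505 mm tall, stand on the floor with a clear span of 2227 mm between their inner faces. Two horizontal rails of 115×95 mm section span the gap between the posts with their undersides at z = 241 mm and z = 1273 mm, flush with the posts' −y face. 12 pickets, each 61 mm wide, 24 mm thick and 1376 mm tall, are fixed to the +y face of the rails with their bottoms at z = 40 mm, spaced across the span with a 115 mm gap after the −x post and between neighbouring pickets and before the +x post.


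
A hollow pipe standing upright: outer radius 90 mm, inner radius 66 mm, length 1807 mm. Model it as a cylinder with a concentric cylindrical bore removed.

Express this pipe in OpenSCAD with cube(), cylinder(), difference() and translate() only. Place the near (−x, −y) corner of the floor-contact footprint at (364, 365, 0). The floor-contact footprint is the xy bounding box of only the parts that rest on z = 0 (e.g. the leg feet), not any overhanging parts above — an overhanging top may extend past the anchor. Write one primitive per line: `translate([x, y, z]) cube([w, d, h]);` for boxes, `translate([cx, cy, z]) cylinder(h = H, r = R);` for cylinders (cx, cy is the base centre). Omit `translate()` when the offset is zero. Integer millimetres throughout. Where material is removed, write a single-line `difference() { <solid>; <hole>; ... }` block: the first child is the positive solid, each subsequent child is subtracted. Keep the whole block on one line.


difference() { translate([454, 455, 0]) cylinder(h = 1807, r = 90); translate([454, 455, 0]) cylinder(h = 1807, r = 66); }


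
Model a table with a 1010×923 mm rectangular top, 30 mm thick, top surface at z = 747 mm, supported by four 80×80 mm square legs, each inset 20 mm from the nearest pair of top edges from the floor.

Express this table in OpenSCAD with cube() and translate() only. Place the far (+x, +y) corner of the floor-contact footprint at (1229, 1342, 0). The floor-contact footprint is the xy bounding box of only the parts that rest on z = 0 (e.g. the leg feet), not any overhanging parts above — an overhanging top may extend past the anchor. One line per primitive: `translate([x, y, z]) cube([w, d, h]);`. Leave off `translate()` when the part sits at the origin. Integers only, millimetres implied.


// leg_h = 747 - 30 = 717
translate([239, 439, 717]) cube([1010, 923, 30]);
translate([259, 459, 0]) cube([80, 80, 717]);
translate([1149, 459, 0]) cube([80, 80, 717]);
translate([259, 1262, 0]) cube([80, 80, 717]);
translate([1149, 1262, 0]) cube([80, 80, 717]);


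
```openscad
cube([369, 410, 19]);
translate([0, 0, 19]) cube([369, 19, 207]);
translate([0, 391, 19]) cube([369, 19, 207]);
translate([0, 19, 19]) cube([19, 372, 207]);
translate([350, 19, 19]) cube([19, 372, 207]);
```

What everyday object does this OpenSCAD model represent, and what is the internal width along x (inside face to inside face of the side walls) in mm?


An open box. The internal width is 331 mm.

A 369×410 base slab with four walls standing on it — an open box. The base is 369 mm wide and the walls are 19 mm thick, so the internal width is 369 − 2 × 19 = 331 mm.


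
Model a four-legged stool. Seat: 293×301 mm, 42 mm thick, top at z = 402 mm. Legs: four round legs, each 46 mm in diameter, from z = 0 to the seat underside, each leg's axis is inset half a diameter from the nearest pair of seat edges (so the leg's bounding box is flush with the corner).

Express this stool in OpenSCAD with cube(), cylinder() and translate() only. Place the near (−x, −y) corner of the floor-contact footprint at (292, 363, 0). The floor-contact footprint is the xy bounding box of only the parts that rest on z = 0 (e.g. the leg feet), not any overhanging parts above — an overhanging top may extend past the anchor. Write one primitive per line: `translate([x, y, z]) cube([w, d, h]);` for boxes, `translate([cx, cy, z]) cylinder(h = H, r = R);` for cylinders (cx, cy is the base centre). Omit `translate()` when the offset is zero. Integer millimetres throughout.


translate([292, 363, 360]) cube([293, 301, 42]);
translate([315, 386, 0]) cylinder(h = 360, r = 23);
translate([562, 386, 0]) cylinder(h = 360, r = 23);
translate([315, 641, 0]) cylinder(h = 360, r = 23);
translate([562, 641, 0]) cylinder(h = 360, r = 23);


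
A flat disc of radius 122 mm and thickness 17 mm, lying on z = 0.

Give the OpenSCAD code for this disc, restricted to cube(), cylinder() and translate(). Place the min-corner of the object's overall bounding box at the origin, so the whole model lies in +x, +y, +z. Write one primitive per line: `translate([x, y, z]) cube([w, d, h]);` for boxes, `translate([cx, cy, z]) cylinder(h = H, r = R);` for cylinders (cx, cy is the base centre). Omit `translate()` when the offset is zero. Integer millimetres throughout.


translate([122, 122, 0]) cylinder(h = 17, r = 122);


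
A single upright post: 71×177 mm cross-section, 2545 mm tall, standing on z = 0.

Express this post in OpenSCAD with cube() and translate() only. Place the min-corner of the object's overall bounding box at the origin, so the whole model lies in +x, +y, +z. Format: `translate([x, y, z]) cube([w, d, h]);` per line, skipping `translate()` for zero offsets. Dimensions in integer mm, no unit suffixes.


cube([71, 177, 2545]);


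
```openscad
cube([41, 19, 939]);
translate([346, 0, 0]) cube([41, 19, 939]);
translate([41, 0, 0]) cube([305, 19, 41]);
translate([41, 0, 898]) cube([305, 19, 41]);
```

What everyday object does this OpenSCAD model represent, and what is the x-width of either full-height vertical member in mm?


A picture frame. The border width is 41 mm.

Four thin pieces enclosing a rectangular opening — a picture frame. The two full-height stiles are 939 mm tall; the top rail sits at z = 898 and is 41 mm tall, so the border above the opening is 939 − 898 = 41 mm, matching the stile x-width.


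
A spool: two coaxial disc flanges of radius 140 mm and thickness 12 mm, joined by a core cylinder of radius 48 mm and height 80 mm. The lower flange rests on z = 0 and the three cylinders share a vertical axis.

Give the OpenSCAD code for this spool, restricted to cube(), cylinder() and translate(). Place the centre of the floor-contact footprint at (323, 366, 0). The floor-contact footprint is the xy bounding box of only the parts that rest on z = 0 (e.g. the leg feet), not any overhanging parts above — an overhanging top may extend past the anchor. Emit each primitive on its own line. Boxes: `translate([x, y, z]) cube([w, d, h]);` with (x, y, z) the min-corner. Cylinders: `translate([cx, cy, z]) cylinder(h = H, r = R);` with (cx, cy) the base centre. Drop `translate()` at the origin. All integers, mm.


translate([323, 366, 0]) cylinder(h = 12, r = 140);
translate([323, 366, 12]) cylinder(h = 80, r = 48);
translate([323, 366, 92]) cylinder(h = 12, r = 140);


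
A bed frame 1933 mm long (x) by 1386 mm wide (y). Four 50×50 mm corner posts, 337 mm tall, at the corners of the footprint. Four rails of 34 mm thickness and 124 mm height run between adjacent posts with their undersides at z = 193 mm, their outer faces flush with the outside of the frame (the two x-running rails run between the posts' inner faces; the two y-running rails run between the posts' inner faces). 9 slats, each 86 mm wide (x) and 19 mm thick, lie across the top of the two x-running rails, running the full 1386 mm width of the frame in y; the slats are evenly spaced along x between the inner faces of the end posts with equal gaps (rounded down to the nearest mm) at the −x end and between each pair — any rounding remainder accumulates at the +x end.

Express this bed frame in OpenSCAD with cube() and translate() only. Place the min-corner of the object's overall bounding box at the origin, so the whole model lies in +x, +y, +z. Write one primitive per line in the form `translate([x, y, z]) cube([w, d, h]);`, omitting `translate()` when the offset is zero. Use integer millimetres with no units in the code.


cube([50, 50, 337]);
translate([0, 1336, 0]) cube([50, 50, 337]);
translate([1883, 0, 0]) cube([50, 50, 337]);
translate([1883, 1336, 0]) cube([50, 50, 337]);
translate([50, 0, 193]) cube([1833, 34, 124]);
translate([50, 1352, 193]) cube([1833, 34, 124]);
translate([0, 50, 193]) cube([34, 1286, 124]);
translate([1899, 50, 193]) cube([34, 1286, 124]);
translate([155, 0, 317]) cube([86, 1386, 19]);
translate([346, 0, 317]) cube([86, 1386, 19]);
translate([537, 0, 317]) cube([86, 1386, 19]);
translate([728, 0, 317]) cube([86, 1386, 19]);
translate([919, 0, 317]) cube([86, 1386, 19]);
translate([1110, 0, 317]) cube([86, 1386, 19]);
translate([1301, 0, 317]) cube([86, 1386, 19]);
translate([1492, 0, 317]) cube([86, 1386, 19]);
translate([1683, 0, 317]) cube([86, 1386, 19]);


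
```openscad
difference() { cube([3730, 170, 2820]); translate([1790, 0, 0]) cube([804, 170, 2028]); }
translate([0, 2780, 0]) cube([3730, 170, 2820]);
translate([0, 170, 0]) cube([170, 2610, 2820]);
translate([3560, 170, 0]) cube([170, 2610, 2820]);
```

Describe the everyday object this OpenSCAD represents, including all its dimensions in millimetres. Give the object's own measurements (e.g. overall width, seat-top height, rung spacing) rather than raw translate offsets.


A single room: four walls, each 2820 mm tall and 170 mm thick, enclosing an outside footprint 3730×2950 mm (x × y), no floor or roof. The front and back walls (−y and +y sides) run the full x-width; the side walls fit between their inner faces. A door opening 804 mm wide and 2028 mm tall is cut through the front wall from the floor up, its −x edge 1790 mm from the wall's −x end.


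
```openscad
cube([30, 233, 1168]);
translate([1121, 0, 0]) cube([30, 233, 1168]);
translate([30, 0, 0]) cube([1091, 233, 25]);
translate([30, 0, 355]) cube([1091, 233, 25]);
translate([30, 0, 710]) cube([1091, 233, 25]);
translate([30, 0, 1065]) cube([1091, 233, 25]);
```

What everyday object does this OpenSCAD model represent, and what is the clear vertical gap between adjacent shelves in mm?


A bookshelf. The clear shelf gap is 330 mm.

Two tall side panels with 4 horizontal boards between them — a bookshelf. The first two shelf undersides are at z = 0 and z = 355; with shelf thickness 25, the clear gap is 355 − 0 − 25 = 330 mm.


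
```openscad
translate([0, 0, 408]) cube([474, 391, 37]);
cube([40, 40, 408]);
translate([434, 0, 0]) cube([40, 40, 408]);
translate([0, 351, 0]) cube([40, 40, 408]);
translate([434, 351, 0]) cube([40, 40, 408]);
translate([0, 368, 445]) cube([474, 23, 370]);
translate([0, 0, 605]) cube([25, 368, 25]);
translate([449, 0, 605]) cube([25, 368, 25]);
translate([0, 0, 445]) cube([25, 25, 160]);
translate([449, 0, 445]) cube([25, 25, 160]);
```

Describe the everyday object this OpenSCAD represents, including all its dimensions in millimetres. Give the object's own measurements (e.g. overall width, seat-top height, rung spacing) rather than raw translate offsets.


A chair. The seat is a 474×391×37 mm slab with its top at z = 445 mm, on four 40×40 mm corner legs (flush with the seat edges, standing on z = 0). A flat backrest 23 mm thick, 370 mm tall, spans the full seat width and rises from the seat top along its +y edge, rear face flush with the rear of the seat. Two armrests of 25×25 mm section run along each side from the seat's front edge to the front of the backrest, top faces 185 mm above the seat top and outer faces flush with the seat's x-edges; a 25×25 mm post under the front of each armrest stands on the seat at the front corner.


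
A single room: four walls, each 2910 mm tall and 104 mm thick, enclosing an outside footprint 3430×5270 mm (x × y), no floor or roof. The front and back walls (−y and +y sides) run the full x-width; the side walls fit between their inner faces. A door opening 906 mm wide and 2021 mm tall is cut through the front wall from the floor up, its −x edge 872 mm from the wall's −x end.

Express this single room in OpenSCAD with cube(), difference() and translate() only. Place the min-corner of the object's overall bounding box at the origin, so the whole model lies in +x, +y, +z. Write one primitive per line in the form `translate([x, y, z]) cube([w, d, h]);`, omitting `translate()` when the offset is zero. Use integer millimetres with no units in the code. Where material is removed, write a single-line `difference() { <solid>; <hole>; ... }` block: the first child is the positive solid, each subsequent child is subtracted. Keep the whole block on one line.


difference() { cube([3430, 104, 2910]); translate([872, 0, 0]) cube([906, 104, 2021]); }
translate([0, 5166, 0]) cube([3430, 104, 2910]);
translate([0, 104, 0]) cube([104, 5062, 2910]);
translate([3326, 104, 0]) cube([104, 5062, 2910]);


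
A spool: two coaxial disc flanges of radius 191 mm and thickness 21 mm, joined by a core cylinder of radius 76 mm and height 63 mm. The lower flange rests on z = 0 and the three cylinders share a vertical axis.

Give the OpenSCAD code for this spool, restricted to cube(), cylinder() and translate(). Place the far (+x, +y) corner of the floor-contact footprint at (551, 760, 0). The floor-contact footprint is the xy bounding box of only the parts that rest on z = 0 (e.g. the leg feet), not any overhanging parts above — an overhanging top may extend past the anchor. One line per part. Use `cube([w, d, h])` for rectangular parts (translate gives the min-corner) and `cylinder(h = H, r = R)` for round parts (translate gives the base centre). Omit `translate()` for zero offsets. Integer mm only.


translate([360, 569, 0]) cylinder(h = 21, r = 191);
translate([360, 569, 21]) cylinder(h = 63, r = 76);
translate([360, 569, 84]) cylinder(h = 21, r = 191);


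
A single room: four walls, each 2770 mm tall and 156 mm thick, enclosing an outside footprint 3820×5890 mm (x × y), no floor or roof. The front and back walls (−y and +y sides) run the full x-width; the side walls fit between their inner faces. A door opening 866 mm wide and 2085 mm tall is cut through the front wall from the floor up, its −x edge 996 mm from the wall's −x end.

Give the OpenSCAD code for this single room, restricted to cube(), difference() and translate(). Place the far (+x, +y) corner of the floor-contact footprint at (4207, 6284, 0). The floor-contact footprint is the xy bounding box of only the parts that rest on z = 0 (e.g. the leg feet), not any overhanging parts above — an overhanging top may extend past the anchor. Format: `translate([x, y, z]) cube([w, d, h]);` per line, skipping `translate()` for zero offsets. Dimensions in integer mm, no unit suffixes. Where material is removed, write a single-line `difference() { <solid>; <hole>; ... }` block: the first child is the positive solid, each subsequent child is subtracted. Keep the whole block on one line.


difference() { translate([387, 394, 0]) cube([3820, 156, 2770]); translate([1383, 394, 0]) cube([866, 156, 2085]); }
translate([387, 6128, 0]) cube([3820, 156, 2770]);
translate([387, 550, 0]) cube([156, 5578, 2770]);
translate([4051, 550, 0]) cube([156, 5578, 2770]);


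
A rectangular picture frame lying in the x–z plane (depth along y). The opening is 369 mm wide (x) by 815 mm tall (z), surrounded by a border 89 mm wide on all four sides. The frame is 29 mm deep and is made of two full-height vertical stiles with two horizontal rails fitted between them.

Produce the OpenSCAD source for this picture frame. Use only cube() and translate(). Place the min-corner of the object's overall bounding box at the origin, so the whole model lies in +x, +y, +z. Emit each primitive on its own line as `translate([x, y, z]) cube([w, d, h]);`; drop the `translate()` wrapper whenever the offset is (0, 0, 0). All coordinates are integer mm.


cube([89, 29, 993]);
translate([458, 0, 0]) cube([89, 29, 993]);
translate([89, 0, 0]) cube([369, 29, 89]);
translate([89, 0, 904]) cube([369, 29, 89]);


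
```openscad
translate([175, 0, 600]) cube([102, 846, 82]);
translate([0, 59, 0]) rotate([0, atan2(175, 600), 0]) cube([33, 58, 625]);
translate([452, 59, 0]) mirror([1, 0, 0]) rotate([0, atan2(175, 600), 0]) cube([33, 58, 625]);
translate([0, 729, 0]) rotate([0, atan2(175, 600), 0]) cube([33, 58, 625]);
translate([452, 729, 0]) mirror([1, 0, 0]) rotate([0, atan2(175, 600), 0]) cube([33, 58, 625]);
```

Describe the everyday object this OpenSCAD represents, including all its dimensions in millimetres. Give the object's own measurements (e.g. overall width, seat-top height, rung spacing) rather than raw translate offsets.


A sawhorse. A 102×846×82 mm beam (x, y, z) sits on two A-frame leg pairs. Each pair is two raked legs of 33×58 mm section (58 mm along y) splaying symmetrically in x. Each leg rises 600 mm vertically over 175 mm of horizontal reach and is 625 mm long along its own axis. Every leg's outer bottom edge rests on the floor and its outer top edge meets a bottom edge of the beam — the left legs (tilting toward +x) meet the beam's −x bottom edge, the right legs (their mirror images, tilting toward −x) meet its +x bottom edge — so the leg tops tuck under the beam, the beam's underside is 600 mm above the floor, and the feet are 452 mm apart outside-to-outside with the beam centred between them. The two leg pairs are set in 59 mm from either end of the beam.


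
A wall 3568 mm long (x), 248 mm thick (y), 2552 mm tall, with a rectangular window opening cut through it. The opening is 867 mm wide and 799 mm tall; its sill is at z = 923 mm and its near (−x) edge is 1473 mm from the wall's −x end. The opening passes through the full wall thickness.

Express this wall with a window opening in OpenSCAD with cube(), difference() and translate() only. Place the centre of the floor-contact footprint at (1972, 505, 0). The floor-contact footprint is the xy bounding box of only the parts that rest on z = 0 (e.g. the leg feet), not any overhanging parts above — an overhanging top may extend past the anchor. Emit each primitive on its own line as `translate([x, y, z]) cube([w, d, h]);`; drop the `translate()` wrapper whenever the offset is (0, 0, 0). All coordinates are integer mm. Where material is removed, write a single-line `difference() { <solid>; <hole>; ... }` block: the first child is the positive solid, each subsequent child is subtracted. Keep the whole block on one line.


difference() { translate([188, 381, 0]) cube([3568, 248, 2552]); translate([1661, 381, 923]) cube([867, 248, 799]); }


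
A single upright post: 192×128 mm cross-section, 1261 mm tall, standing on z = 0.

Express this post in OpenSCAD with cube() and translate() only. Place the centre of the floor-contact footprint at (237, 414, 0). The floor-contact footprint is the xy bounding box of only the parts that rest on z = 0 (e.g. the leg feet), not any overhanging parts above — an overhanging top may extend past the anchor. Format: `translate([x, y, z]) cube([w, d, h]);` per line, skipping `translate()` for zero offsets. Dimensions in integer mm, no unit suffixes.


translate([141, 350, 0]) cube([192, 128, 1261]);


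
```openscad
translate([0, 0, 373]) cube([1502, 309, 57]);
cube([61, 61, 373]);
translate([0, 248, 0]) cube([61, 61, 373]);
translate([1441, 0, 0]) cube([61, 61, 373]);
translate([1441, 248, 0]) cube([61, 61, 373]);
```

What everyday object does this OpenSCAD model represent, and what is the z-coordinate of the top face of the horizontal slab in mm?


A bench. The seat-top height is 430 mm.

A long slab on four corner posts — a bench. The slab sits at z = 373 with thickness 57, so the top is 373 + 57 = 430 mm.


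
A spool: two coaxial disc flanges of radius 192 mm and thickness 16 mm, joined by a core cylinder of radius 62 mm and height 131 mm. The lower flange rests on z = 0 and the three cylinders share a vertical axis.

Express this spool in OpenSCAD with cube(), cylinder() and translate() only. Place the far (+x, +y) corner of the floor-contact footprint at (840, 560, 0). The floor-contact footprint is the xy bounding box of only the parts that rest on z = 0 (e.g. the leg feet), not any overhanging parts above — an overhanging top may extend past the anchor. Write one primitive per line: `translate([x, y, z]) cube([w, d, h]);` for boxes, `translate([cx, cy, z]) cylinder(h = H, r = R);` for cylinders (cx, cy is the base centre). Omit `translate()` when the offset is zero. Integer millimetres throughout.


translate([648, 368, 0]) cylinder(h = 16, r = 192);
translate([648, 368, 16]) cylinder(h = 131, r = 62);
translate([648, 368, 147]) cylinder(h = 16, r = 192);


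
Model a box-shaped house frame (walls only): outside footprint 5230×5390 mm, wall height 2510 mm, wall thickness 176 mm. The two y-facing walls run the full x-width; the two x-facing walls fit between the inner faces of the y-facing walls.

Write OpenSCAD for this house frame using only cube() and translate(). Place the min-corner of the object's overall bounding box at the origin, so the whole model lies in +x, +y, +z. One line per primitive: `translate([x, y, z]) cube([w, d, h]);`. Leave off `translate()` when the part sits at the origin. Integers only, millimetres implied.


cube([5230, 176, 2510]);
translate([0, 5214, 0]) cube([5230, 176, 2510]);
translate([0, 176, 0]) cube([176, 5038, 2510]);
translate([5054, 176, 0]) cube([176, 5038, 2510]);


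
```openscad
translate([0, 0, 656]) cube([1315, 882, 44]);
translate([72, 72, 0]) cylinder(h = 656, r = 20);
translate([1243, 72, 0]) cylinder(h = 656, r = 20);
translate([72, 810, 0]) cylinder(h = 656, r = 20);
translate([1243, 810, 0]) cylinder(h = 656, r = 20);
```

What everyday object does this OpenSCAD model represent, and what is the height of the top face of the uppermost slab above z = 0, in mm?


A table. The table height is 700 mm.

A 1315×882×44 slab sits at z = 656 on four Ø40 mm round legs — a table. The top surface is at 656 + 44 = 700 mm.


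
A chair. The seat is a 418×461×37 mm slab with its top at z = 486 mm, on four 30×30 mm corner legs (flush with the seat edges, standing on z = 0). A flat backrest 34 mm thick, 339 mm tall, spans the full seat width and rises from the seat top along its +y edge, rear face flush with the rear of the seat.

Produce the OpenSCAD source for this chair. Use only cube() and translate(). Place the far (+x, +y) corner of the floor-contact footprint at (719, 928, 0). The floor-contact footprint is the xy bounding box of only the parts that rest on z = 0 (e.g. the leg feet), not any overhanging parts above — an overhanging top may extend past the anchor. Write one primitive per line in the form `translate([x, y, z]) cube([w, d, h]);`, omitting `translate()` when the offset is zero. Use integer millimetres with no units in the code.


translate([301, 467, 449]) cube([418, 461, 37]);
translate([301, 467, 0]) cube([30, 30, 449]);
translate([689, 467, 0]) cube([30, 30, 449]);
translate([301, 898, 0]) cube([30, 30, 449]);
translate([689, 898, 0]) cube([30, 30, 449]);
translate([301, 894, 486]) cube([418, 34, 339]);


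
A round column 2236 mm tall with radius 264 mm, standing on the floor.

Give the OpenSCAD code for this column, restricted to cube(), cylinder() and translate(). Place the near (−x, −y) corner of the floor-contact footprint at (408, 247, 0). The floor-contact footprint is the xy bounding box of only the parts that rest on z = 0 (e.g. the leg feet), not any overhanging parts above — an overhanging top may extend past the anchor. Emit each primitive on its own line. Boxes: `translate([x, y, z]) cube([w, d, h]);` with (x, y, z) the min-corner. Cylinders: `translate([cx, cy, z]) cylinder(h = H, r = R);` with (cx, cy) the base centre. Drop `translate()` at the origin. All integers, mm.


translate([672, 511, 0]) cylinder(h = 2236, r = 264);


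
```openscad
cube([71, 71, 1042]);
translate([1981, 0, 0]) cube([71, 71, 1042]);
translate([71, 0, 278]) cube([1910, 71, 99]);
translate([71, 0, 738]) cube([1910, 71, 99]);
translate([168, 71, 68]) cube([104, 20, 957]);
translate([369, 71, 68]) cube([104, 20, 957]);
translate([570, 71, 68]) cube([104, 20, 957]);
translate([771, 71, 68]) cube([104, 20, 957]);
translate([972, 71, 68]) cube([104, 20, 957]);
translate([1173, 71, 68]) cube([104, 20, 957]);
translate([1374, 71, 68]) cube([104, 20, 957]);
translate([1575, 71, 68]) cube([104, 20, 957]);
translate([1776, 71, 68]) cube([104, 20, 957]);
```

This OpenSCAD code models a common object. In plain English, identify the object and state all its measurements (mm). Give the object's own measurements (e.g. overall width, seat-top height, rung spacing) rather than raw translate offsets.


A fence section. Two 71×71 mm posts, 1042 mm tall, stand on the floor with a clear span of 1910 mm between their inner faces. Two horizontal rails of 71×99 mm section span the gap between the posts with their undersides at z = 278 mm and z = 738 mm, flush with the posts' −y face. 9 pickets, each 104 mm wide, 20 mm thick and 957 mm tall, are fixed to the +y face of the rails with their bottoms at z = 68 mm, spaced across the span with a 97 mm gap after the −x post and between neighbouring pickets, with 101 mm left before the +x post.


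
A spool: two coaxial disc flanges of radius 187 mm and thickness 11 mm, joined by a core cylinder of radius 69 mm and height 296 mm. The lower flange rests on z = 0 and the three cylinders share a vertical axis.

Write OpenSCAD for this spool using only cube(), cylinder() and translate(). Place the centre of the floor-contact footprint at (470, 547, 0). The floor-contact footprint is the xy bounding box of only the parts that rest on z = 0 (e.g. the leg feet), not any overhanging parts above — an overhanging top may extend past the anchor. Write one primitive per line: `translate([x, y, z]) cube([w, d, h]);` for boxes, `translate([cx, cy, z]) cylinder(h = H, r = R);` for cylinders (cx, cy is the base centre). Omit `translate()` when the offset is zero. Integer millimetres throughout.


translate([470, 547, 0]) cylinder(h = 11, r = 187);
translate([470, 547, 11]) cylinder(h = 296, r = 69);
translate([470, 547, 307]) cylinder(h = 11, r = 187);


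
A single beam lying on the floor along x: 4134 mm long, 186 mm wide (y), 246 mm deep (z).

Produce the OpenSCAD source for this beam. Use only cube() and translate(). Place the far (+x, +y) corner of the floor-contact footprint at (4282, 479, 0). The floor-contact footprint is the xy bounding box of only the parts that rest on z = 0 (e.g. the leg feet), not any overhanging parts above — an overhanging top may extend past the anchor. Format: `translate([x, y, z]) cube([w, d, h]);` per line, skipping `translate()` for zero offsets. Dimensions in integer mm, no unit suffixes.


translate([148, 293, 0]) cube([4134, 186, 246]);


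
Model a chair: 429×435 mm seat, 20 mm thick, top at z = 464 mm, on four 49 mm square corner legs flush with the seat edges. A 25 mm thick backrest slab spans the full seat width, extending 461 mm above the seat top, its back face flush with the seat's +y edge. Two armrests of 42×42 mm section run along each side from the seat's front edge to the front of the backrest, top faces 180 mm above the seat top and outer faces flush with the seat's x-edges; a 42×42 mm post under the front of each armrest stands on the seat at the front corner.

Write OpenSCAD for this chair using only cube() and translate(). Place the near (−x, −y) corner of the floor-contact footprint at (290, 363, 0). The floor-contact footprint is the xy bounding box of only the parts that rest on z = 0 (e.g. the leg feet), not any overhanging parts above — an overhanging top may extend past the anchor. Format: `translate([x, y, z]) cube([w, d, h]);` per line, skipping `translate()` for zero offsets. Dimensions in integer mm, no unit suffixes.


translate([290, 363, 444]) cube([429, 435, 20]);
translate([290, 363, 0]) cube([49, 49, 444]);
translate([670, 363, 0]) cube([49, 49, 444]);
translate([290, 749, 0]) cube([49, 49, 444]);
translate([670, 749, 0]) cube([49, 49, 444]);
translate([290, 773, 464]) cube([429, 25, 461]);
translate([290, 363, 602]) cube([42, 410, 42]);
translate([677, 363, 602]) cube([42, 410, 42]);
translate([290, 363, 464]) cube([42, 42, 138]);
translate([677, 363, 464]) cube([42, 42, 138]);


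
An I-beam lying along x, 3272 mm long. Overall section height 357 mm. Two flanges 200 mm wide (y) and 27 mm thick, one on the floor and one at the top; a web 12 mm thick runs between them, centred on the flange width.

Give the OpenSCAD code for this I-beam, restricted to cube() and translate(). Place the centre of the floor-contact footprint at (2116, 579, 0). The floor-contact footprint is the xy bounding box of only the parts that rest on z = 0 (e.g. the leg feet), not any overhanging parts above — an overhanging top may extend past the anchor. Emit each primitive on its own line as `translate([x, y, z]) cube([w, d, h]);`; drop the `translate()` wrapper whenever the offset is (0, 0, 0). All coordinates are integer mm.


translate([480, 479, 0]) cube([3272, 200, 27]);
translate([480, 573, 27]) cube([3272, 12, 303]);
translate([480, 479, 330]) cube([3272, 200, 27]);


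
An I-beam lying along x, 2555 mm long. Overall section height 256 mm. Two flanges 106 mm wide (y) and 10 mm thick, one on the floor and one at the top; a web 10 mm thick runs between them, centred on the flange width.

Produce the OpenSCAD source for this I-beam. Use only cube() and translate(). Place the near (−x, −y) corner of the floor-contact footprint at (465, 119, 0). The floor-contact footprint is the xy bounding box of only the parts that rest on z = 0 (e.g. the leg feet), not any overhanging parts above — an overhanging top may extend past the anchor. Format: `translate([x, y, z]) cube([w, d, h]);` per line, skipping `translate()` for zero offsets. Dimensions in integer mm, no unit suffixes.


translate([465, 119, 0]) cube([2555, 106, 10]);
translate([465, 167, 10]) cube([2555, 10, 236]);
translate([465, 119, 246]) cube([2555, 106, 10]);


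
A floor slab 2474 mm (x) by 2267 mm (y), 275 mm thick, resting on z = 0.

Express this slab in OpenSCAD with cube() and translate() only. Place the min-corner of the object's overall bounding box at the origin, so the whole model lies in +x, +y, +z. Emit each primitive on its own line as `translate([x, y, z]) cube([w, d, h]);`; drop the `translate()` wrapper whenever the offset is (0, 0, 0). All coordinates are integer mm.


cube([2474, 2267, 275]);


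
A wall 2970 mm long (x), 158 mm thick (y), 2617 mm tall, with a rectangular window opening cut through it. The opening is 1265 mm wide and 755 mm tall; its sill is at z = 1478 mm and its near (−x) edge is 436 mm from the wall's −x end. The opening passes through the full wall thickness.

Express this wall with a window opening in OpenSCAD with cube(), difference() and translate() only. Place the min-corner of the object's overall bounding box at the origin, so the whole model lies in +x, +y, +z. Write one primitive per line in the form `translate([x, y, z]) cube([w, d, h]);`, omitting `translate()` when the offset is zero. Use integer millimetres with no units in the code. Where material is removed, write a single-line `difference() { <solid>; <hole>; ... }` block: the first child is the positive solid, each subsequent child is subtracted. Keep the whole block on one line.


difference() { cube([2970, 158, 2617]); translate([436, 0, 1478]) cube([1265, 158, 755]); }


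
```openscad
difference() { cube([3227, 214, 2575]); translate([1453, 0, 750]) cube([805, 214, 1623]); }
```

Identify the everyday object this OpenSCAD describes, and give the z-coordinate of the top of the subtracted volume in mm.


A wall with a window opening. The window head height is 2373 mm.

A wall with a rectangular opening subtracted — a window. Sill at z = 750, opening 1623 mm tall, so the head is at 750 + 1623 = 2373 mm.


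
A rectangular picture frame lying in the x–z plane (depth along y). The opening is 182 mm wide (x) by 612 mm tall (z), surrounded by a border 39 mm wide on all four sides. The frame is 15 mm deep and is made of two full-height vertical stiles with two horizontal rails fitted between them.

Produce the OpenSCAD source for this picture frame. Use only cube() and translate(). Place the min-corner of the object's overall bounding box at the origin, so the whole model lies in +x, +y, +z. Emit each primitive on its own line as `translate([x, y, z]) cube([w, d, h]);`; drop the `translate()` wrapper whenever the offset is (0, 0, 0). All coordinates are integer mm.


cube([39, 15, 690]);
translate([221, 0, 0]) cube([39, 15, 690]);
translate([39, 0, 0]) cube([182, 15, 39]);
translate([39, 0, 651]) cube([182, 15, 39]);


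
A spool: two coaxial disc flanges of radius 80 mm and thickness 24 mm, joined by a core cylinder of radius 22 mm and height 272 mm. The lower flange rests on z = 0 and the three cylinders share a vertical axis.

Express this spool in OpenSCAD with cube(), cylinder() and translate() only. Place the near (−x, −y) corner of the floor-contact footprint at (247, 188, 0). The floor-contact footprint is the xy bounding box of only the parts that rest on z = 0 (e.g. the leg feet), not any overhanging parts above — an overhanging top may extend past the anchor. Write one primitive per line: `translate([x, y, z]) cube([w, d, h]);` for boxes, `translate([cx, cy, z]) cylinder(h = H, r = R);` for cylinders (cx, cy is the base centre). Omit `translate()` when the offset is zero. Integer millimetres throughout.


translate([327, 268, 0]) cylinder(h = 24, r = 80);
translate([327, 268, 24]) cylinder(h = 272, r = 22);
translate([327, 268, 296]) cylinder(h = 24, r = 80);


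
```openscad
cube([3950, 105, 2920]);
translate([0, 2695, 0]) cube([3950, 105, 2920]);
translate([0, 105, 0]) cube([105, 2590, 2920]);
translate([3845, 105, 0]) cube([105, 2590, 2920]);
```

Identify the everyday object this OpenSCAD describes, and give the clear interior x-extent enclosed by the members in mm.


A house (or room) frame. The interior width is 3740 mm.

Four 2920 mm walls enclosing a rectangle with no floor or roof — a room or house frame. Outside width is 3950 mm and wall thickness is 105 mm, so the interior width is 3950 − 2 × 105 = 3740 mm.


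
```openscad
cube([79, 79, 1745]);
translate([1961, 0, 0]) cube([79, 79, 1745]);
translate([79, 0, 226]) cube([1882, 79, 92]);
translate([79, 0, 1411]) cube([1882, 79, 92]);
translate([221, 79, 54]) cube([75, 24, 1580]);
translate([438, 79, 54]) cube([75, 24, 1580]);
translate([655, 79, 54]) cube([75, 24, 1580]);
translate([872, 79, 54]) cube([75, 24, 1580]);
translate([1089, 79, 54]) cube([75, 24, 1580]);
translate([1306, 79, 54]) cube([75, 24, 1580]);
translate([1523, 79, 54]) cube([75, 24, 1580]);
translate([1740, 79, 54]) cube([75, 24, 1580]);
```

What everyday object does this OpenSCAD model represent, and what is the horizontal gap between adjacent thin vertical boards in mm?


A fence section. The picket gap is 142 mm.

Two posts, two rails, 8 pickets — a fence section. Span 1882 mm holds 8 pickets of 75 mm with 9 equal gaps: ⌊(1882 − 8·75) / 9⌋ = 142 mm.
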